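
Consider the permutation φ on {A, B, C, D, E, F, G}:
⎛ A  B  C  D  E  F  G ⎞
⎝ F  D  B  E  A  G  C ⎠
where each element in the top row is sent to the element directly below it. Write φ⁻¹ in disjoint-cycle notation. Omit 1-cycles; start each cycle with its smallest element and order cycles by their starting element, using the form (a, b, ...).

(A, E, D, B, C, G, F)

The cycle decomposition of φ is (A, F, G, C, B, D, E).
The inverse reverses every cycle; in canonical form, φ⁻¹ = (A, E, D, B, C, G, F).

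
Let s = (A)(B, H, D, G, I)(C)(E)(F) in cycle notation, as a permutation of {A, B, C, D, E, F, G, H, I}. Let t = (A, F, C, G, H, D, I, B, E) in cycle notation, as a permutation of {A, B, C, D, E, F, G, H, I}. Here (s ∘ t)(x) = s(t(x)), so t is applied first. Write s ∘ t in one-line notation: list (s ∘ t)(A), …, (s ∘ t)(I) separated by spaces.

F E I B A C D G H

(s ∘ t)(x) = s(t(x)). Computing each image: s(t(A)) = s(F) = F, s(t(B)) = s(E) = E, s(t(C)) = s(G) = I, s(t(D)) = s(I) = B, s(t(E)) = s(A) = A, s(t(F)) = s(C) = C, s(t(G)) = s(H) = D, s(t(H)) = s(D) = G, s(t(I)) = s(B) = H.
Hence s ∘ t = [F E I B A C D G H].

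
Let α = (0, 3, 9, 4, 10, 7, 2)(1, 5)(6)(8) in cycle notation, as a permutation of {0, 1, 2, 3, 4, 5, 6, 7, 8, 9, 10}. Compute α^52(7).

7 lies in the 7-cycle (0, 3, 9, 4, 10, 7, 2).
On a 7-cycle, α^7 is the identity, so α^52 = α^3 there (52 ≡ 3 mod 7).
Advancing 3 steps from 7: 7 → 2 → 0 → 3.

3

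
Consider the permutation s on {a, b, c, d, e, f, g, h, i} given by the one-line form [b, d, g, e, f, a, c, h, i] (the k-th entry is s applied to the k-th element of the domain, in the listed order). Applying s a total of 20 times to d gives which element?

d

Tracing d → e → … returns to d after 5 steps, so d lies in a 5-cycle (a, b, d, e, f).
Powers repeat with period 5 on this cycle, and 20 mod 5 = 0, so s^20(d) = s^0(d).
So s^20(d) = d.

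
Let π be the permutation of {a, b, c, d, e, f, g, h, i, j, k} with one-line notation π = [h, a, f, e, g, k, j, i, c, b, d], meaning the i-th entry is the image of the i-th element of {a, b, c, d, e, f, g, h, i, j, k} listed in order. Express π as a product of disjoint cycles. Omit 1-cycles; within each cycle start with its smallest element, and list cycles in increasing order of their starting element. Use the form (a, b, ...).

Iterating π from a gives a → h → i → c → f → k → d → e → g → j → b → a; that is the 11-cycle (a, h, i, c, f, k, d, e, g, j, b).
Continuing from each remaining unvisited element yields (a, h, i, c, f, k, d, e, g, j, b).

(a, h, i, c, f, k, d, e, g, j, b)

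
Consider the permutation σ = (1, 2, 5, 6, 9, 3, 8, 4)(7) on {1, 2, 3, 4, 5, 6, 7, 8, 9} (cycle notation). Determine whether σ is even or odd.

odd

The cycle lengths are 8, 1.
A cycle of length ℓ contributes ℓ−1 transpositions, so σ is a product of 7 transpositions — odd.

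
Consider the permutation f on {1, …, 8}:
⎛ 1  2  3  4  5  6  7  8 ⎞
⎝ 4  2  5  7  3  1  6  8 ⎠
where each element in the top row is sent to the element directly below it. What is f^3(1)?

Tracing 1 → 4 → … returns to 1 after 4 steps, so 1 lies in a 4-cycle (1 4 7 6).
Stepping 3 places around the cycle: 1 → 4 → 7 → 6.

6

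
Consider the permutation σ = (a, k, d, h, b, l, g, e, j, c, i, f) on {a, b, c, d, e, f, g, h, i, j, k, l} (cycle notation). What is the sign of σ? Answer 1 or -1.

The cycle lengths are 12.
A cycle of length ℓ contributes ℓ−1 transpositions, so σ is a product of 11 transpositions — odd.

-1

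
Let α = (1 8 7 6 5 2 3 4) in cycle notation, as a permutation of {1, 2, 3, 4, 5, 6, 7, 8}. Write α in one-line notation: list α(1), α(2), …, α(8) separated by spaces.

Image by image: 1↦8, 2↦3, 3↦4, 4↦1, 5↦2, 6↦5, 7↦6, 8↦7.
So the one-line form is 8 3 4 1 2 5 6 7.

8 3 4 1 2 5 6 7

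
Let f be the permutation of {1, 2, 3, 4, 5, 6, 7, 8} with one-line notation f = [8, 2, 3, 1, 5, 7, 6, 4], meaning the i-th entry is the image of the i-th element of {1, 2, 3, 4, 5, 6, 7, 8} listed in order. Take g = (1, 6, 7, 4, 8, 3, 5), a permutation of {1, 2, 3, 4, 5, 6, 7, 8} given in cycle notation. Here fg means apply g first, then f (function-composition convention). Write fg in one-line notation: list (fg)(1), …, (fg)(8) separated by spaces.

(fg)(x) = f(g(x)). Computing each image: f(g(1)) = f(6) = 7, f(g(2)) = f(2) = 2, f(g(3)) = f(5) = 5, f(g(4)) = f(8) = 4, f(g(5)) = f(1) = 8, f(g(6)) = f(7) = 6, f(g(7)) = f(4) = 1, f(g(8)) = f(3) = 3.
Hence fg = [7 2 5 4 8 6 1 3].

7 2 5 4 8 6 1 3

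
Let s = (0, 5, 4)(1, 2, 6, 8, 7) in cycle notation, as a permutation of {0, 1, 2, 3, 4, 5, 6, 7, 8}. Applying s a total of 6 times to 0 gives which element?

0 lies in the 3-cycle (0, 5, 4).
On a 3-cycle, s^3 is the identity, so s^6 = s^0 there (6 ≡ 0 mod 3).
So s^6(0) = 0.

0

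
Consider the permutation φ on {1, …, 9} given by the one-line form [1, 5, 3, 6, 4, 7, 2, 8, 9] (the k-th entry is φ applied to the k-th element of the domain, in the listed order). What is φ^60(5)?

Tracing 5 → 4 → … returns to 5 after 5 steps, so 5 lies in a 5-cycle (2, 5, 4, 6, 7).
Powers repeat with period 5 on this cycle, and 60 mod 5 = 0, so φ^60(5) = φ^0(5).
So φ^60(5) = 5.

5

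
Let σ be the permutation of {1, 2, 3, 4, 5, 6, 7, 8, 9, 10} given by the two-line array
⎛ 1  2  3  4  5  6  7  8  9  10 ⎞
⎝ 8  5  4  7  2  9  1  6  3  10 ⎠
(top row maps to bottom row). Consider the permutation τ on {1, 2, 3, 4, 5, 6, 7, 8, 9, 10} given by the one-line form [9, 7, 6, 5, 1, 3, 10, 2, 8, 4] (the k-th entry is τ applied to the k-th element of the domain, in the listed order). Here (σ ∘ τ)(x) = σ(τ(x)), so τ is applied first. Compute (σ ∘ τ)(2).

1

First apply τ: τ(2) = 7, then σ(7) = 1. Thus (σ ∘ τ)(2) = 1.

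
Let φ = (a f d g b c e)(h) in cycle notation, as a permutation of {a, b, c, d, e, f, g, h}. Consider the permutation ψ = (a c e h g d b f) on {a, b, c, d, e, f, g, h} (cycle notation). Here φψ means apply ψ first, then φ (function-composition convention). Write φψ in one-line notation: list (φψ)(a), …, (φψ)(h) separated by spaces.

e d a c h f g b

(φψ)(x) = φ(ψ(x)). Computing each image: φ(ψ(a)) = φ(c) = e, φ(ψ(b)) = φ(f) = d, φ(ψ(c)) = φ(e) = a, φ(ψ(d)) = φ(b) = c, φ(ψ(e)) = φ(h) = h, φ(ψ(f)) = φ(a) = f, φ(ψ(g)) = φ(d) = g, φ(ψ(h)) = φ(g) = b.
Hence φψ = [e d a c h f g b].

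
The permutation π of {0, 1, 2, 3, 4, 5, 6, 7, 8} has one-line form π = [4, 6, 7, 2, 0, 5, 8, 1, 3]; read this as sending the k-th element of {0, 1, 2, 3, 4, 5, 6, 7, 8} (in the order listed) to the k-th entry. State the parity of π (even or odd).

In disjoint-cycle form the cycle lengths are 6, 2, 1.
A cycle is odd iff its length is even; π has 2 even-length cycles, so sgn(π) = (−1)^2 and π is even.

even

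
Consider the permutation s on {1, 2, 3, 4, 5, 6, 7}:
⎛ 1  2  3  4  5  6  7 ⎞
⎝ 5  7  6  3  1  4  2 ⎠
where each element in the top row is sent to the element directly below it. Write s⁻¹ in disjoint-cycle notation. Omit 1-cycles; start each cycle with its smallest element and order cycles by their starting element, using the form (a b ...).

The cycle decomposition of s is (1 5)(2 7)(3 6 4).
The inverse reverses every cycle; in canonical form, s⁻¹ = (1 5)(2 7)(3 4 6).

(1 5)(2 7)(3 4 6)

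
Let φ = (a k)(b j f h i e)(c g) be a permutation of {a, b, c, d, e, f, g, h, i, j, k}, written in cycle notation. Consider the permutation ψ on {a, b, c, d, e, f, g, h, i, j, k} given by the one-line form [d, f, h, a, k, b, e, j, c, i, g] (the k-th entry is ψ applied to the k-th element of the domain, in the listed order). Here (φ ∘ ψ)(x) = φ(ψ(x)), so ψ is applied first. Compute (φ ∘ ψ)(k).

First apply ψ: ψ(k) = g, then φ(g) = c. Thus (φ ∘ ψ)(k) = c.

c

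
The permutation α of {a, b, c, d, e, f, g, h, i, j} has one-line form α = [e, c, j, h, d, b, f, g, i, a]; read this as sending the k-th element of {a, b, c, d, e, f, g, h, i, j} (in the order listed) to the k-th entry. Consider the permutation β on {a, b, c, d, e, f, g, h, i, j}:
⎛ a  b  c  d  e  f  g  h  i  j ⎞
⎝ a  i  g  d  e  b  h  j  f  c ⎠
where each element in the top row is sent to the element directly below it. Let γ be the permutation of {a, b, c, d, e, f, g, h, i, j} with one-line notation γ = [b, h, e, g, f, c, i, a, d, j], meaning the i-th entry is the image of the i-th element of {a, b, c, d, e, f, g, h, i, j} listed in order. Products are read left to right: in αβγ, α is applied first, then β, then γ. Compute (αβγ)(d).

Apply the permutations in order: α(d) = h, then β(h) = j, then γ(j) = j. So (αβγ)(d) = j.

j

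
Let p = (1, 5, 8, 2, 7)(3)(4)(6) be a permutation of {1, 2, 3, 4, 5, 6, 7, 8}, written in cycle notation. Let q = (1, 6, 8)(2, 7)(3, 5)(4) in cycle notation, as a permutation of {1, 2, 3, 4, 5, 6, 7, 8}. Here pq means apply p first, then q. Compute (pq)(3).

First apply p: p(3) = 3, then q(3) = 5. Thus (pq)(3) = 5.

5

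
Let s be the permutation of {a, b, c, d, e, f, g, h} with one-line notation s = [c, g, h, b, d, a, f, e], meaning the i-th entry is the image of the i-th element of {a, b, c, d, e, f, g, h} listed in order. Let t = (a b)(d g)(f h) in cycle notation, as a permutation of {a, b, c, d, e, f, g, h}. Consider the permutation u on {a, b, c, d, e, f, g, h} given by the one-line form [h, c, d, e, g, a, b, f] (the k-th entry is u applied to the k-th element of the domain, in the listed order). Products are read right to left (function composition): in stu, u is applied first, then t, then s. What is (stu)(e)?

Apply the permutations in order: u(e) = g, then t(g) = d, then s(d) = b. So (stu)(e) = b.

b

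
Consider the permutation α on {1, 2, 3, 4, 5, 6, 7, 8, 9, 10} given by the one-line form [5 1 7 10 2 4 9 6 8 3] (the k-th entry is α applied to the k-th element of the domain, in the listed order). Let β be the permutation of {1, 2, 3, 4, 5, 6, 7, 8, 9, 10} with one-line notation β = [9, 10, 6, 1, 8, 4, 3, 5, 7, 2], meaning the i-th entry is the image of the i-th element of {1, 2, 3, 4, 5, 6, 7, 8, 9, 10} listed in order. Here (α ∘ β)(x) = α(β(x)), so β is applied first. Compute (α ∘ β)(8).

First apply β: β(8) = 5, then α(5) = 2. Thus (α ∘ β)(8) = 2.

2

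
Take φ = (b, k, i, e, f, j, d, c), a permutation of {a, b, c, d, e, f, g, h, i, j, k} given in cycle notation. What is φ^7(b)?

b lies in the 8-cycle (b, k, i, e, f, j, d, c).
Stepping 7 places around the cycle: b → k → i → e → f → j → d → c.

c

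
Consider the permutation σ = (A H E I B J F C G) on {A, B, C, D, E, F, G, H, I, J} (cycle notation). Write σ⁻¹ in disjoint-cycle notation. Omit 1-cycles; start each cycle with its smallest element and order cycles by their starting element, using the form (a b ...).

The inverse reverses each cycle.
After reversing and putting each cycle's least element first, σ⁻¹ = (A G C F J B I E H).

(A G C F J B I E H)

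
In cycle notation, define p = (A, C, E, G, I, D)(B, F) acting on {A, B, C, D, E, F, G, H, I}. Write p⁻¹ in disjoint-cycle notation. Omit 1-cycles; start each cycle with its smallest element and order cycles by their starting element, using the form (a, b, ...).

(A, D, I, G, E, C)(B, F)

The inverse reverses each cycle.
Reversing each cycle of p and rotating so the smallest element leads gives (A, D, I, G, E, C)(B, F).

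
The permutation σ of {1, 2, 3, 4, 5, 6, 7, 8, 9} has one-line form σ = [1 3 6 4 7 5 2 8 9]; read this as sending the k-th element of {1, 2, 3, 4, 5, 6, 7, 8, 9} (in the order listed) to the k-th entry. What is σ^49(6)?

Tracing 6 → 5 → … returns to 6 after 5 steps, so 6 lies in a 5-cycle (2 3 6 5 7).
Powers repeat with period 5 on this cycle, and 49 mod 5 = 4, so σ^49(6) = σ^4(6).
Advancing 4 steps from 6: 6 → 5 → 7 → 2 → 3.

3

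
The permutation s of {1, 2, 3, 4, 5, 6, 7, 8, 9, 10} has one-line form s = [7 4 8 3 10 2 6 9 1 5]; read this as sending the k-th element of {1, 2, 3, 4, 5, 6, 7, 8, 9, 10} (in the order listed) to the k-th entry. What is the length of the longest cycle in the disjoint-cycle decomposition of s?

Decomposing into disjoint cycles gives (1 7 6 2 4 3 8 9)(5 10); the longest has length 8.

8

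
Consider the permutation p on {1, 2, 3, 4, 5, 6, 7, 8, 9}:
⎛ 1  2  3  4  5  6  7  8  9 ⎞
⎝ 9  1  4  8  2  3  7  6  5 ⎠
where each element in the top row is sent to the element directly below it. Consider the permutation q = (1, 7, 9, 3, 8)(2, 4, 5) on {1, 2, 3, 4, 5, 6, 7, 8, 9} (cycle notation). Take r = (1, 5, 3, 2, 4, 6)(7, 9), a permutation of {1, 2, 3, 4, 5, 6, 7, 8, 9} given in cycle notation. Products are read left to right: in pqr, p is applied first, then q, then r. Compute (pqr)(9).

4

Chase 9: p(9) = 5; q(5) = 2; r(2) = 4. Hence (pqr)(9) = 4.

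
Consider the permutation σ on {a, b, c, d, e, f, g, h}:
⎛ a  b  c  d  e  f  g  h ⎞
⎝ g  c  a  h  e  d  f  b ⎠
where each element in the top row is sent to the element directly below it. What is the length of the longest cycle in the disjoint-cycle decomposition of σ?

Decomposing into disjoint cycles gives (a, g, f, d, h, b, c); the longest has length 7.

7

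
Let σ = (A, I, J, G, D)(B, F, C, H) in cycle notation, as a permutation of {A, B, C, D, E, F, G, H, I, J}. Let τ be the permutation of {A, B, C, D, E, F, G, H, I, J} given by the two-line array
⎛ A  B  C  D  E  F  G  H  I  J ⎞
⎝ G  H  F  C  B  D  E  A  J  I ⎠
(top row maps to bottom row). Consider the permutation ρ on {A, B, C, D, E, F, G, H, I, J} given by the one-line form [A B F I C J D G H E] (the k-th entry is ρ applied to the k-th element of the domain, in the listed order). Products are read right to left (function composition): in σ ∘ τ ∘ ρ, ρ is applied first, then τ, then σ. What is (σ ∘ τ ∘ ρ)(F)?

J

Apply the permutations in order: ρ(F) = J, then τ(J) = I, then σ(I) = J. So (σ ∘ τ ∘ ρ)(F) = J.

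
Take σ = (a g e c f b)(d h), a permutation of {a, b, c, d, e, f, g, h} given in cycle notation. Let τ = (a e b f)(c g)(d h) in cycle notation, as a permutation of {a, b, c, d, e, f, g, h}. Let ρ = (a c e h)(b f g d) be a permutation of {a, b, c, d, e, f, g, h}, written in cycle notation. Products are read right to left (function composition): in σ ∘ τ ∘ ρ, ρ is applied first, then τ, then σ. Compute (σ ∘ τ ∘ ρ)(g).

Apply the permutations in order: ρ(g) = d, then τ(d) = h, then σ(h) = d. So (σ ∘ τ ∘ ρ)(g) = d.

d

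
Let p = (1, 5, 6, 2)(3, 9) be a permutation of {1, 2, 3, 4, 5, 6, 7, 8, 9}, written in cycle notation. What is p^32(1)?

1 lies in the 4-cycle (1, 5, 6, 2).
On a 4-cycle, p^4 is the identity, so p^32 = p^0 there (32 ≡ 0 mod 4).
So p^32(1) = 1.

1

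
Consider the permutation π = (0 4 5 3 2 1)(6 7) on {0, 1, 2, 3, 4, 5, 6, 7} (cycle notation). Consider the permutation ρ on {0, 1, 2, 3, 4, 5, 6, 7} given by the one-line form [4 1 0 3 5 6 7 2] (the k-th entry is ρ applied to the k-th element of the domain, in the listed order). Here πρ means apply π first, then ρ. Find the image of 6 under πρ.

2

(πρ)(6) = ρ(π(6)). π(6) = 7, then ρ(7) = 2. So (πρ)(6) = 2.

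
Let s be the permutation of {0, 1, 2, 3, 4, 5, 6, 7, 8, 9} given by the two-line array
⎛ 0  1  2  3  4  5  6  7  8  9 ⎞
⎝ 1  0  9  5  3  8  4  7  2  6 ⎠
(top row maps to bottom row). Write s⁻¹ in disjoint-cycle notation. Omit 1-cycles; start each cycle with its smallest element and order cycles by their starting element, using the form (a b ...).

First write s in disjoint cycles: (0 1)(2 9 6 4 3 5 8).
The inverse reverses every cycle; in canonical form, s⁻¹ = (0 1)(2 8 5 3 4 6 9).

(0 1)(2 8 5 3 4 6 9)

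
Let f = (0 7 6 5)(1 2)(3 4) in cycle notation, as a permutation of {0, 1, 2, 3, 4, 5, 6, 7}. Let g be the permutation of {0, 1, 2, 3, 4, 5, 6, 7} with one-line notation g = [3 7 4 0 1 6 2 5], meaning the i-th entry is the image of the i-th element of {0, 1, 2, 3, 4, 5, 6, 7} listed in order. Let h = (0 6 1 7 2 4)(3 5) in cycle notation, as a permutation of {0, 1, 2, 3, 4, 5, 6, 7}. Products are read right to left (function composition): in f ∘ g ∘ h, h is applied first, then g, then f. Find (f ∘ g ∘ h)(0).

1

(f ∘ g ∘ h)(0) = f(g(h(0))). h(0) = 6, then g(6) = 2, then f(2) = 1, so the result is 1.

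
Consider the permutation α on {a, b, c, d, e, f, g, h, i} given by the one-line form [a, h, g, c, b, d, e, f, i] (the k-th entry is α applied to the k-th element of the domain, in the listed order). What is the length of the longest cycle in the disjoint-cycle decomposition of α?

7

Decomposing into disjoint cycles gives (b, h, f, d, c, g, e); the longest has length 7.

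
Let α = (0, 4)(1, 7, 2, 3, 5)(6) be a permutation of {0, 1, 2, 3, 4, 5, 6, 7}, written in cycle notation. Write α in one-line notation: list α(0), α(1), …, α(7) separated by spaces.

Each element maps to the next entry in its cycle (wrapping to the front): 0↦4, 1↦7, 2↦3, 3↦5, 4↦0, 5↦1, 6↦6, 7↦2.
So the one-line form is 4 7 3 5 0 1 6 2.

4 7 3 5 0 1 6 2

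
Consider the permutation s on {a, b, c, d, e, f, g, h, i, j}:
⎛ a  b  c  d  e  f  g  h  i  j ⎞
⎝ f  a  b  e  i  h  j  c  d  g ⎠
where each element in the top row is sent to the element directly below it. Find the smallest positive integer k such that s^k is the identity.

30

Writing s as disjoint cycles, the cycle lengths are 5, 3, 2.
Since disjoint cycles commute, ord(s) = lcm(5, 3, 2) = 30.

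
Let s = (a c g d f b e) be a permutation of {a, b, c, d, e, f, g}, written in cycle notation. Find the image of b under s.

e

In the cycle (a c g d f b e), b is followed by e, so s(b) = e.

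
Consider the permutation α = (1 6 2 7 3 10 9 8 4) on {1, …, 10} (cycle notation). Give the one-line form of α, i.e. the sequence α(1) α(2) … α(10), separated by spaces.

6 7 10 1 5 2 3 4 8 9

Image by image: 1→6, 2→7, 3→10, 4→1, 5→5, 6→2, 7→3, 8→4, 9→8, 10→9.
So the one-line form is 6 7 10 1 5 2 3 4 8 9.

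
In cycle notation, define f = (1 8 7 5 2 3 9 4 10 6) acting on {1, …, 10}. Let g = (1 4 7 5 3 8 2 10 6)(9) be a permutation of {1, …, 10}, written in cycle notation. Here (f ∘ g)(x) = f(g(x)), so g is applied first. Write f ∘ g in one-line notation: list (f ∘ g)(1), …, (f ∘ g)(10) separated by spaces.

(f ∘ g)(x) = f(g(x)). Computing each image: f(g(1)) = f(4) = 10, f(g(2)) = f(10) = 6, f(g(3)) = f(8) = 7, f(g(4)) = f(7) = 5, f(g(5)) = f(3) = 9, f(g(6)) = f(1) = 8, f(g(7)) = f(5) = 2, f(g(8)) = f(2) = 3, f(g(9)) = f(9) = 4, f(g(10)) = f(6) = 1.
Hence f ∘ g = [10 6 7 5 9 8 2 3 4 1].

10 6 7 5 9 8 2 3 4 1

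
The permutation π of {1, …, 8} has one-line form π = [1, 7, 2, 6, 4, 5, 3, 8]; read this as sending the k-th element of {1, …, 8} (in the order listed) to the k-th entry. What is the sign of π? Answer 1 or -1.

1

In disjoint-cycle form the cycle lengths are 3, 3, 1, 1.
A cycle is odd iff its length is even; π has 0 even-length cycles, so sgn(π) = (−1)^0 and π is even.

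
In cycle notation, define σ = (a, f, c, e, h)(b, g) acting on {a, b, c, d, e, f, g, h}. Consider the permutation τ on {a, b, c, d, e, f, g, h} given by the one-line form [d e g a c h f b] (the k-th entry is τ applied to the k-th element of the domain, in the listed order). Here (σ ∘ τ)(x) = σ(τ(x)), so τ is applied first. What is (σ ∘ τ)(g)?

τ(g) = f, then σ(f) = c; composing gives (σ ∘ τ)(g) = c.

c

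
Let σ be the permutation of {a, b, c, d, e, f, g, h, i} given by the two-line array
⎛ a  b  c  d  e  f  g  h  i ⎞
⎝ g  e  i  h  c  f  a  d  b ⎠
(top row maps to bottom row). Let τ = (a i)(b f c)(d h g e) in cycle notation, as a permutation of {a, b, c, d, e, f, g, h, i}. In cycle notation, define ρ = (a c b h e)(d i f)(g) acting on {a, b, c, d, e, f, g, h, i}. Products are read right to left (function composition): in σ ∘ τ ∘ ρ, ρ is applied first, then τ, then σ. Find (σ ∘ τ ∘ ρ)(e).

b

Chase e: ρ(e) = a; τ(a) = i; σ(i) = b. Hence (σ ∘ τ ∘ ρ)(e) = b.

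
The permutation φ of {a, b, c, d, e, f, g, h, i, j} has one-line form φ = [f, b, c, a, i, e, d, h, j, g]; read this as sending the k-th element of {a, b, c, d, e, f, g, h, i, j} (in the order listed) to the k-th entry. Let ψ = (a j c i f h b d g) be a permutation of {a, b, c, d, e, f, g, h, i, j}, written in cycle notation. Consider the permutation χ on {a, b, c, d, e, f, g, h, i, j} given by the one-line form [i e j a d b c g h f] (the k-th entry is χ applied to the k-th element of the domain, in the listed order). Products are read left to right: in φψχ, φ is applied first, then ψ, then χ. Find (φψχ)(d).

(φψχ)(d) = χ(ψ(φ(d))). φ(d) = a, then ψ(a) = j, then χ(j) = f, so the result is f.

f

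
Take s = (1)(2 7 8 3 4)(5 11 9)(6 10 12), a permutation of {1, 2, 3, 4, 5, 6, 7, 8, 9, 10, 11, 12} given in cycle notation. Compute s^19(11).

11 lies in the 3-cycle (5 11 9).
Powers repeat with period 3 on this cycle, and 19 mod 3 = 1, so s^19(11) = s^1(11).
Stepping 1 place around the cycle: 11 → 9.

9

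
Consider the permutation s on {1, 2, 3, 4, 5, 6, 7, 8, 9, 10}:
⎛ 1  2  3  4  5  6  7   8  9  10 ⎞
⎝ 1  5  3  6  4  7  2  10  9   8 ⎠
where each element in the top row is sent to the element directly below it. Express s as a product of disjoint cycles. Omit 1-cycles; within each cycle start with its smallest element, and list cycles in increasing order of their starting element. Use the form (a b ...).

(2 5 4 6 7)(8 10)

From 2: 2 → 5 → 4 → 6 → 7 → 2, closing the cycle (2 5 4 6 7).
Continuing from each remaining unvisited element yields (2 5 4 6 7)(8 10).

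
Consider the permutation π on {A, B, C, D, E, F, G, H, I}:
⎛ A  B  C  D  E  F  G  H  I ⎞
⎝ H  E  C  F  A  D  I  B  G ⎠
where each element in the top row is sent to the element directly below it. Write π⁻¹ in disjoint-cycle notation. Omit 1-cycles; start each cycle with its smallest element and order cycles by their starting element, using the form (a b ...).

First write π in disjoint cycles: (A H B E)(D F)(G I).
Reversing each cycle (and rotating so the smallest element leads) gives π⁻¹ = (A E B H)(D F)(G I).

(A E B H)(D F)(G I)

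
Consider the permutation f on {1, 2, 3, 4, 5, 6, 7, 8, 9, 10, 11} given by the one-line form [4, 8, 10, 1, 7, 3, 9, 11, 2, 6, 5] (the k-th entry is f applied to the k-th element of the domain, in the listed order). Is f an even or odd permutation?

In disjoint-cycle form the cycle lengths are 6, 3, 2.
A cycle is odd iff its length is even; f has 2 even-length cycles, so sgn(f) = (−1)^2 and f is even.

even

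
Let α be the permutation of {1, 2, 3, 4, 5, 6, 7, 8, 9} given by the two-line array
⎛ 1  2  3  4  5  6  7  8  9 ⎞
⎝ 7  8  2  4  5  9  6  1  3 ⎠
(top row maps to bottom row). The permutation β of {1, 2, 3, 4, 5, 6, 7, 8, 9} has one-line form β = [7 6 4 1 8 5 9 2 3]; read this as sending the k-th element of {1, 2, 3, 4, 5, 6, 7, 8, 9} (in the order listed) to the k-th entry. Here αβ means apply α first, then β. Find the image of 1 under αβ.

9

α(1) = 7, then β(7) = 9; composing gives (αβ)(1) = 9.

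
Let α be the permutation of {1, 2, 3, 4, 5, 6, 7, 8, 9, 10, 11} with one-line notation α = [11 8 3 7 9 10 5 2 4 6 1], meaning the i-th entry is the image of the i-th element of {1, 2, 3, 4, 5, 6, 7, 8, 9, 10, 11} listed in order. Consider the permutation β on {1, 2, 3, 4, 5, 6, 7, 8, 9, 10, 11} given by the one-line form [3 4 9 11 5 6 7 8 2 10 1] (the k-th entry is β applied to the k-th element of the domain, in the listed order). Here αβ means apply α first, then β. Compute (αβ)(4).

7

(αβ)(4) = β(α(4)). α(4) = 7, then β(7) = 7. So (αβ)(4) = 7.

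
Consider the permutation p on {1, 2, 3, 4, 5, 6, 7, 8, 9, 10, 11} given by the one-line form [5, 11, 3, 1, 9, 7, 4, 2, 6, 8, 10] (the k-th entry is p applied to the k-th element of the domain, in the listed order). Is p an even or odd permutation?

even

In disjoint-cycle form the cycle lengths are 6, 4, 1.
A cycle is odd iff its length is even; p has 2 even-length cycles, so sgn(p) = (−1)^2 and p is even.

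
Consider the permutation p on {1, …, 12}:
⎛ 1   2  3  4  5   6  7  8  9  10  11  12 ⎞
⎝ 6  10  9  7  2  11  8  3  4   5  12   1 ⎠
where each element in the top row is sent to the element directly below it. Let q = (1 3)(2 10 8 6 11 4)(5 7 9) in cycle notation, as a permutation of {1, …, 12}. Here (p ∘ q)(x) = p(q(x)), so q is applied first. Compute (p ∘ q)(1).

(p ∘ q)(1) = p(q(1)). q(1) = 3, then p(3) = 9. So (p ∘ q)(1) = 9.

9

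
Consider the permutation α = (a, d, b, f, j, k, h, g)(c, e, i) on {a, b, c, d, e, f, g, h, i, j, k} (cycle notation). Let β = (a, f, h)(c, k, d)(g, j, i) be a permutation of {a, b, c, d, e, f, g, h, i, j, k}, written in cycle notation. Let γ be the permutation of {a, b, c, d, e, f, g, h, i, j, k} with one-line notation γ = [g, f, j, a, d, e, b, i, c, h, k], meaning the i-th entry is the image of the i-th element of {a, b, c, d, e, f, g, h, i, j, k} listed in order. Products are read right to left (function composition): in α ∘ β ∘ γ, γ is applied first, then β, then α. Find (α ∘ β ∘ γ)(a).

(α ∘ β ∘ γ)(a) = α(β(γ(a))). γ(a) = g, then β(g) = j, then α(j) = k, so the result is k.

k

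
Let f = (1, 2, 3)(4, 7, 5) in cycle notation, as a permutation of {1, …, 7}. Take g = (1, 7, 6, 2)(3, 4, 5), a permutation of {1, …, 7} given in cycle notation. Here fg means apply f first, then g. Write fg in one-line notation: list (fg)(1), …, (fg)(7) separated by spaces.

1 4 7 6 5 2 3

(fg)(x) = g(f(x)). Computing each image: g(f(1)) = g(2) = 1, g(f(2)) = g(3) = 4, g(f(3)) = g(1) = 7, g(f(4)) = g(7) = 6, g(f(5)) = g(4) = 5, g(f(6)) = g(6) = 2, g(f(7)) = g(5) = 3.
Hence fg = [1 4 7 6 5 2 3].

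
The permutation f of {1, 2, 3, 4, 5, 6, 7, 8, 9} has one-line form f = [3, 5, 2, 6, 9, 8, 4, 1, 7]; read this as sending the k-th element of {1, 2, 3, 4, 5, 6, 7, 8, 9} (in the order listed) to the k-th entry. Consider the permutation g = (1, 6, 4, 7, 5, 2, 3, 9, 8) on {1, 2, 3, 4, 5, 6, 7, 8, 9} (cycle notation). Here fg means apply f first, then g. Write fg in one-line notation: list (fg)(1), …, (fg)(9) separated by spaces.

9 2 3 4 8 1 7 6 5

(fg)(x) = g(f(x)). Computing each image: g(f(1)) = g(3) = 9, g(f(2)) = g(5) = 2, g(f(3)) = g(2) = 3, g(f(4)) = g(6) = 4, g(f(5)) = g(9) = 8, g(f(6)) = g(8) = 1, g(f(7)) = g(4) = 7, g(f(8)) = g(1) = 6, g(f(9)) = g(7) = 5.
Hence fg = [9 2 3 4 8 1 7 6 5].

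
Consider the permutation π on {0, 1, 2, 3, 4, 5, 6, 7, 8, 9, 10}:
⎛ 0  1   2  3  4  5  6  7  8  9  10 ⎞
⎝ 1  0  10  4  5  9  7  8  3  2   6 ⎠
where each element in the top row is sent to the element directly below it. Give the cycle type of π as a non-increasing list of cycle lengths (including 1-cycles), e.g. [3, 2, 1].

[9, 2]

The disjoint cycles are (0, 1)(2, 10, 6, 7, 8, 3, 4, 5, 9), with lengths 9, 2 in non-increasing order.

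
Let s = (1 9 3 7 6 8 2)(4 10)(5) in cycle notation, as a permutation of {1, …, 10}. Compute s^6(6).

7

6 lies in the 7-cycle (1 9 3 7 6 8 2).
Stepping 6 places around the cycle: 6 → 8 → 2 → 1 → 9 → 3 → 7.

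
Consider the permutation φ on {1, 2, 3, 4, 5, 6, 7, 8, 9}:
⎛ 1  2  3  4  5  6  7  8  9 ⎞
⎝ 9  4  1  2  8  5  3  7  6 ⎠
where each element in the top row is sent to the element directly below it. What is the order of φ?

Decomposing into disjoint cycles gives cycle lengths 7, 2.
The order of φ is the least common multiple of its cycle lengths: lcm(7, 2) = 14.

14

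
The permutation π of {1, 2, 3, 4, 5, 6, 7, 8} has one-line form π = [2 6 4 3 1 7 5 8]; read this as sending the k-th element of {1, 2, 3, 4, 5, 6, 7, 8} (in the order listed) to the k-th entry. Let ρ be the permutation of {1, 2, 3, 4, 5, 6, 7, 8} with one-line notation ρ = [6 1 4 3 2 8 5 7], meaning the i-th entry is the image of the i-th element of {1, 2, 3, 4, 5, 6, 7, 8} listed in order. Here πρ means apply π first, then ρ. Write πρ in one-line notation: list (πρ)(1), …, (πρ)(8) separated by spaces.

1 8 3 4 6 5 2 7

(πρ)(x) = ρ(π(x)). Computing each image: ρ(π(1)) = ρ(2) = 1, ρ(π(2)) = ρ(6) = 8, ρ(π(3)) = ρ(4) = 3, ρ(π(4)) = ρ(3) = 4, ρ(π(5)) = ρ(1) = 6, ρ(π(6)) = ρ(7) = 5, ρ(π(7)) = ρ(5) = 2, ρ(π(8)) = ρ(8) = 7.
Hence πρ = [1 8 3 4 6 5 2 7].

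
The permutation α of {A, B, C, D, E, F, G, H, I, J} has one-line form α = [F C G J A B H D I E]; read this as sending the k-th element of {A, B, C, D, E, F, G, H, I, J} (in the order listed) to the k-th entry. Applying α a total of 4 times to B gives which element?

D

Tracing B → C → … returns to B after 9 steps, so B lies in a 9-cycle (A, F, B, C, G, H, D, J, E).
Advancing 4 steps from B: B → C → G → H → D.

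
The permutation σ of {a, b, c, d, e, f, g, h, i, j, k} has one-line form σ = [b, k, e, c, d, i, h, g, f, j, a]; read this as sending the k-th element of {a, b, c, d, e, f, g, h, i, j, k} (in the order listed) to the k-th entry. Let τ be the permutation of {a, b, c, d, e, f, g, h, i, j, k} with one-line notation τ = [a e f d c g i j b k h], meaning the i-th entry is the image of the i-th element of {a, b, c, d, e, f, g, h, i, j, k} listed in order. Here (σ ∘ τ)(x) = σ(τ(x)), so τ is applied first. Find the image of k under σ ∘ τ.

First apply τ: τ(k) = h, then σ(h) = g. Thus (σ ∘ τ)(k) = g.

g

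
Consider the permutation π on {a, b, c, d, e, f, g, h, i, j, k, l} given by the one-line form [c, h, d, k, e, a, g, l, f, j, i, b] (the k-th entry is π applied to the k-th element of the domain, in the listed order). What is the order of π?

6

The disjoint-cycle form of π has cycle lengths 6, 3, 1, 1, 1.
The order is lcm(6, 3) = 6.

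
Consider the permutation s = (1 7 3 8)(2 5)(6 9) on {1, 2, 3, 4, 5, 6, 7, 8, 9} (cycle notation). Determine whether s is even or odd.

The cycle lengths are 4, 2, 2, 1.
A cycle is odd iff its length is even; s has 3 even-length cycles, so sgn(s) = (−1)^3 and s is odd.

odd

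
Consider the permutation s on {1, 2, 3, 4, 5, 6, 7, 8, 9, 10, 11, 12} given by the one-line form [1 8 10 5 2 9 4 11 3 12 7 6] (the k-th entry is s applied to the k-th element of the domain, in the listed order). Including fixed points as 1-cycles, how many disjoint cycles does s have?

The cycle decomposition is (1)(2, 8, 11, 7, 4, 5)(3, 10, 12, 6, 9), which has 3 cycles (counting 1-cycles).

3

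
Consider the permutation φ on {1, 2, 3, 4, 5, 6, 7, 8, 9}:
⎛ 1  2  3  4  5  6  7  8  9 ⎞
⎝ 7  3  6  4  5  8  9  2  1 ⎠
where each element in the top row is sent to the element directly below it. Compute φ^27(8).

6

Tracing 8 → 2 → … returns to 8 after 4 steps, so 8 lies in a 4-cycle (2, 3, 6, 8).
Powers repeat with period 4 on this cycle, and 27 mod 4 = 3, so φ^27(8) = φ^3(8).
Advancing 3 steps from 8: 8 → 2 → 3 → 6.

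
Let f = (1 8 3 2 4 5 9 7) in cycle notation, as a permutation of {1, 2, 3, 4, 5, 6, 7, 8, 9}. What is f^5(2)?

1

2 lies in the 8-cycle (1 8 3 2 4 5 9 7).
Stepping 5 places around the cycle: 2 → 4 → 5 → 9 → 7 → 1.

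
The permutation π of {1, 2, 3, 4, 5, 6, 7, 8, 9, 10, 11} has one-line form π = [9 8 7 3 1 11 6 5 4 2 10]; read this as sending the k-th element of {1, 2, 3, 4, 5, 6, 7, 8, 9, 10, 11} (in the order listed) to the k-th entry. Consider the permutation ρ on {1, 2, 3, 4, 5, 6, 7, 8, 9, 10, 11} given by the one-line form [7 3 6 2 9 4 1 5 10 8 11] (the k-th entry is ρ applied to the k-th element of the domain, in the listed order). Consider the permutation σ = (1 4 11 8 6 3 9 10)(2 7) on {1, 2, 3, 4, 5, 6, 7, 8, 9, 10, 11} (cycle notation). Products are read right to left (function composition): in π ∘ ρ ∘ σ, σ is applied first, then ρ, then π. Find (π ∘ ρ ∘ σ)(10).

Chase 10: σ(10) = 1; ρ(1) = 7; π(7) = 6. Hence (π ∘ ρ ∘ σ)(10) = 6.

6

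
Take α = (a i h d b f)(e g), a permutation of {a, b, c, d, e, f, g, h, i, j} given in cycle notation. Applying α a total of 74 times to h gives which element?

h lies in the 6-cycle (a i h d b f).
Powers repeat with period 6 on this cycle, and 74 mod 6 = 2, so α^74(h) = α^2(h).
Advancing 2 steps from h: h → d → b.

b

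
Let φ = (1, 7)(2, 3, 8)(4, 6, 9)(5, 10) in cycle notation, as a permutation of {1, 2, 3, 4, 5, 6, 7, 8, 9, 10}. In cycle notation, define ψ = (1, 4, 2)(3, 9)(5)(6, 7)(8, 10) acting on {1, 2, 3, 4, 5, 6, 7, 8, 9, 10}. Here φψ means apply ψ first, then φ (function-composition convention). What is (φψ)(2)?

ψ(2) = 1, then φ(1) = 7; composing gives (φψ)(2) = 7.

7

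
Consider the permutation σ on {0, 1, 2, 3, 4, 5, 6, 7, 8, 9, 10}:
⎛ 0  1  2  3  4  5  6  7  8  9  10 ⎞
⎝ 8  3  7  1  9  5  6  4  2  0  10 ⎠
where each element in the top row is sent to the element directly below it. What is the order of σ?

6

Decomposing into disjoint cycles gives cycle lengths 6, 2, 1, 1, 1.
The order of σ is the least common multiple of its cycle lengths: lcm(6, 2) = 6.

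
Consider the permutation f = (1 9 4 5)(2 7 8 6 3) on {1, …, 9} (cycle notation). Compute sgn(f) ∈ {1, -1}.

The cycle lengths are 5, 4.
A cycle of length ℓ contributes ℓ−1 transpositions, so f is a product of 4 + 3 = 7 transpositions — odd.

-1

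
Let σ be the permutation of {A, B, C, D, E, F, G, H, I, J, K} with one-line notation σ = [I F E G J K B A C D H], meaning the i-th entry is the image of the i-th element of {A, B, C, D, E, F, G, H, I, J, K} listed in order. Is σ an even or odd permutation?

In disjoint-cycle form the cycle lengths are 11.
A cycle of length ℓ contributes ℓ−1 transpositions, so σ is a product of 10 transpositions — even.

even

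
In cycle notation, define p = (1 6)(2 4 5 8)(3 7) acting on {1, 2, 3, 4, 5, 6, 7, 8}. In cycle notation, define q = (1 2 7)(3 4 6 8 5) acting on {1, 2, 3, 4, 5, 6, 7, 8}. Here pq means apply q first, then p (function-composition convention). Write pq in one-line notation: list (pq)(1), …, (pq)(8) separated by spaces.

Chase each element through q then p: 1 → 2 → 4; 2 → 7 → 3; 3 → 4 → 5; 4 → 6 → 1; 5 → 3 → 7; 6 → 8 → 2; 7 → 1 → 6; 8 → 5 → 8.
So pq in one-line form is 4 3 5 1 7 2 6 8.

4 3 5 1 7 2 6 8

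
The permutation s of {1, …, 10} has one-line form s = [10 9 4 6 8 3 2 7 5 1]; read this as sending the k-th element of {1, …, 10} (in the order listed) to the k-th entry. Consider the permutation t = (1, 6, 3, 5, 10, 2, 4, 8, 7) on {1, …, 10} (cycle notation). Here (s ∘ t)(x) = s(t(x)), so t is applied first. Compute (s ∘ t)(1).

3

First apply t: t(1) = 6, then s(6) = 3. Thus (s ∘ t)(1) = 3.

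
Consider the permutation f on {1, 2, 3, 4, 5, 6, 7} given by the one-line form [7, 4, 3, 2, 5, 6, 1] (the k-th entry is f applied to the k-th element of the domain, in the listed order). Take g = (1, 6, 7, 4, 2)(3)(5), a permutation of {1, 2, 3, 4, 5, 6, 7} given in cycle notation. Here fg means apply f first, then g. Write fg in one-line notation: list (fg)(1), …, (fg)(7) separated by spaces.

Chase each element through f then g: 1 → 7 → 4; 2 → 4 → 2; 3 → 3 → 3; 4 → 2 → 1; 5 → 5 → 5; 6 → 6 → 7; 7 → 1 → 6.
Collecting the images, fg = [4 2 3 1 5 7 6].

4 2 3 1 5 7 6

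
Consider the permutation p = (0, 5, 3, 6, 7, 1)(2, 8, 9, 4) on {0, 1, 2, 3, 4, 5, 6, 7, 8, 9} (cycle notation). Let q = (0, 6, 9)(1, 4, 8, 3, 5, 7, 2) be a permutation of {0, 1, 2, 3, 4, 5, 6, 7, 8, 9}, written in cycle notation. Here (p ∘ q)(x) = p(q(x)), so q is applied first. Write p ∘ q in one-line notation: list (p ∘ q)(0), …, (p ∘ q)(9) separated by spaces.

7 2 0 3 9 1 4 8 6 5

For each element, apply q then p: 0 → 6 → 7; 1 → 4 → 2; 2 → 1 → 0; 3 → 5 → 3; 4 → 8 → 9; 5 → 7 → 1; 6 → 9 → 4; 7 → 2 → 8; 8 → 3 → 6; 9 → 0 → 5.
So p ∘ q in one-line form is 7 2 0 3 9 1 4 8 6 5.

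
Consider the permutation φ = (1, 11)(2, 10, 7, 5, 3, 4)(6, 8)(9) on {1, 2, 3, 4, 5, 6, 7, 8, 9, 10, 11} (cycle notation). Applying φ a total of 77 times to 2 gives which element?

2 lies in the 6-cycle (2, 10, 7, 5, 3, 4).
Powers repeat with period 6 on this cycle, and 77 mod 6 = 5, so φ^77(2) = φ^5(2).
Advancing 5 steps from 2: 2 → 10 → 7 → 5 → 3 → 4.

4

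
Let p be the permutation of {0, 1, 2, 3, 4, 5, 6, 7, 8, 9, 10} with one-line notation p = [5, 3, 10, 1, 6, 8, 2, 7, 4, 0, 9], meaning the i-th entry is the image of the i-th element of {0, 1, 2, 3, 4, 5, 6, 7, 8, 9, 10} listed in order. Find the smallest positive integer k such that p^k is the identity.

8

The disjoint-cycle form of p has cycle lengths 8, 2, 1.
The order of p is the least common multiple of its cycle lengths: lcm(8, 2) = 8.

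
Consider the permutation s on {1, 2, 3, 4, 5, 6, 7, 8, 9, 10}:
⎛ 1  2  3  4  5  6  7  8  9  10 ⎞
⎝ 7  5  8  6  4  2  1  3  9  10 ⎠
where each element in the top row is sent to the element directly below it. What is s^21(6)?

Tracing 6 → 2 → … returns to 6 after 4 steps, so 6 lies in a 4-cycle (2 5 4 6).
On a 4-cycle, s^4 is the identity, so s^21 = s^1 there (21 ≡ 1 mod 4).
Stepping 1 place around the cycle: 6 → 2.

2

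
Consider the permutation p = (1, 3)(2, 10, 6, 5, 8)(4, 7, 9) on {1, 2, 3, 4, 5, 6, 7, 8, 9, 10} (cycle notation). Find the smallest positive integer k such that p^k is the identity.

The cycle type of p is (5, 3, 2).
The order is lcm(5, 3, 2) = 30.

30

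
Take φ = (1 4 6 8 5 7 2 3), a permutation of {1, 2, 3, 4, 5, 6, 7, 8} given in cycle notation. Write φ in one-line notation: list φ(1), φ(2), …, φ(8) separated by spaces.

4 3 1 6 7 8 2 5

Each element maps to the next entry in its cycle (wrapping to the front): 1↦4, 2↦3, 3↦1, 4↦6, 5↦7, 6↦8, 7↦2, 8↦5.
So the one-line form is 4 3 1 6 7 8 2 5.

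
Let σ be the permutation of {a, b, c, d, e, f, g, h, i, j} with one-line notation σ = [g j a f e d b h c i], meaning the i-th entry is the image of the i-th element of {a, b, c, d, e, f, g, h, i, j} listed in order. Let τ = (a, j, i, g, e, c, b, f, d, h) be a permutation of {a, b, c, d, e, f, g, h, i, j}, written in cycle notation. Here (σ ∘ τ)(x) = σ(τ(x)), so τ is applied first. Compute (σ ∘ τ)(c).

j

τ(c) = b, then σ(b) = j; composing gives (σ ∘ τ)(c) = j.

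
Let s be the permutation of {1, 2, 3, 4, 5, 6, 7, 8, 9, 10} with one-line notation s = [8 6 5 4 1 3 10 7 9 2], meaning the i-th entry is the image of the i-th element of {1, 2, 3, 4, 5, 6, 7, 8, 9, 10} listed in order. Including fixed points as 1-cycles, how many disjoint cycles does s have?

3

The cycle decomposition is (1, 8, 7, 10, 2, 6, 3, 5)(4)(9), which has 3 cycles (counting 1-cycles).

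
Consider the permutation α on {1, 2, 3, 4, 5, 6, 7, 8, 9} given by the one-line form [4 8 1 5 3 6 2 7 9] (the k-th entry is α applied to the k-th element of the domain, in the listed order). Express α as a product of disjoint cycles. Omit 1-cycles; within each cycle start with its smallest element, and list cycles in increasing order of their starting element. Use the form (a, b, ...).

(1, 4, 5, 3)(2, 8, 7)

From 1: 1 → 4 → 5 → 3 → 1, closing the cycle (1, 4, 5, 3).
Continuing from each remaining unvisited element yields (1, 4, 5, 3)(2, 8, 7).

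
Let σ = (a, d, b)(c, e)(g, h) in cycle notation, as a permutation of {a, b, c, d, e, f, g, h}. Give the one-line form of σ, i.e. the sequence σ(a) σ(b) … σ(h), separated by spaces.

Image by image: a↦d, b↦a, c↦e, d↦b, e↦c, f↦f, g↦h, h↦g.
Listing these in domain order gives d a e b c f h g.

d a e b c f h g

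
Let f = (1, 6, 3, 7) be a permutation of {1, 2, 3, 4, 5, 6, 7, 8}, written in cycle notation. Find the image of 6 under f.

3

In the cycle (1, 6, 3, 7), 6 is followed by 3, so f(6) = 3.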